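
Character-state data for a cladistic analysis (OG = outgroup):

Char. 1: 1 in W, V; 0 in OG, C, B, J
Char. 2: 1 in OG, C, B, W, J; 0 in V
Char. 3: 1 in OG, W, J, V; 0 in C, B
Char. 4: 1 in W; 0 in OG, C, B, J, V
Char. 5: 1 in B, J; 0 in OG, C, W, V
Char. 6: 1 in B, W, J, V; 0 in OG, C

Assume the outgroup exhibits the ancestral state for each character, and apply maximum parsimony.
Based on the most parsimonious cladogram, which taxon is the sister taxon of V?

W

Character polarity is set by the outgroup: the derived state is whichever differs from the outgroup's state, so for Char. 2, Char. 3 the derived state is '0', and for the remaining characters it is '1'.
Only V and W show the derived state '1' for Char. 1, supporting them as a clade.
Char. 2: derived state '0' in V only — an autapomorphy, so it tells us nothing about relationships among taxa.
Char. 3 groups B and C, which is incompatible with the clades supported by the remaining characters; treating it as convergent (homoplasy) costs fewer steps than any alternative tree.
Char. 4: derived state '1' in W only — an autapomorphy, so it tells us nothing about relationships among taxa.
Char. 5: derived state '1' in B and J only — synapomorphy for {B, J}.
Char. 6: derived state '1' in B, J, V, and W only — synapomorphy for {B, J, V, W}.
Most parsimonious ingroup topology: (C,((B,J),(W,V))).
V and W form a cherry on this tree, so they are sister taxa.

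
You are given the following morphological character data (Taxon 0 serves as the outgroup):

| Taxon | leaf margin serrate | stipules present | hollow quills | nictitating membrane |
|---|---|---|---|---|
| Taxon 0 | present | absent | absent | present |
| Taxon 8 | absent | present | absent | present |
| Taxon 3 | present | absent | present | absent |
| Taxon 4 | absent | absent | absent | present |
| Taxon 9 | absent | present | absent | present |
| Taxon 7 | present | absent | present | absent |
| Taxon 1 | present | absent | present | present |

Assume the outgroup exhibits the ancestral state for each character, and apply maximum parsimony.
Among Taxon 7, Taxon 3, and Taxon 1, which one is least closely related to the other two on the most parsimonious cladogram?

Taxon 1

Character polarity is set by the outgroup: the derived state is whichever differs from the outgroup's state, so for leaf margin serrate, nictitating membrane the derived state is 'absent', and for the remaining characters it is 'present'.
leaf margin serrate (derived state 'absent') is shared by Taxon 4, Taxon 8, and Taxon 9 — a synapomorphy uniting that clade.
stipules present: derived state 'present' in Taxon 8 and Taxon 9 only — synapomorphy for {Taxon 8, Taxon 9}.
Only Taxon 1, Taxon 3, and Taxon 7 show the derived state 'present' for hollow quills, supporting them as a clade.
Only Taxon 3 and Taxon 7 show the derived state 'absent' for nictitating membrane, supporting them as a clade.
Most parsimonious ingroup topology: (((Taxon 8,Taxon 9),Taxon 4),((Taxon 3,Taxon 7),Taxon 1)).
Taxon 3 and Taxon 7 share a more recent common ancestor with each other than either does with Taxon 1, so Taxon 1 is the least closely related of the three.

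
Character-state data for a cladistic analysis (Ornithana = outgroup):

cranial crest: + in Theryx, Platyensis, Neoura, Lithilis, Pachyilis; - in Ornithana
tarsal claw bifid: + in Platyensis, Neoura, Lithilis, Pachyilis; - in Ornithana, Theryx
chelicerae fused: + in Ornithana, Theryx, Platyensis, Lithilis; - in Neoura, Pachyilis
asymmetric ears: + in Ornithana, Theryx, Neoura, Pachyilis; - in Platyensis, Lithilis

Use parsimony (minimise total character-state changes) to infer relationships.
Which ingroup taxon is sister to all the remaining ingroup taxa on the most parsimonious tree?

Theryx

Character polarity is set by the outgroup: the derived state is whichever differs from the outgroup's state, so for chelicerae fused, asymmetric ears the derived state is '-', and for the remaining characters it is '+'.
cranial crest (derived state '+') is shared by all ingroup taxa — unites the whole ingroup.
Only Lithilis, Neoura, Pachyilis, and Platyensis show the derived state '+' for tarsal claw bifid, supporting them as a clade.
chelicerae fused (derived state '-') is shared by Neoura and Pachyilis — a synapomorphy uniting that clade.
Only Lithilis and Platyensis show the derived state '-' for asymmetric ears, supporting them as a clade.
Most parsimonious ingroup topology: (Theryx,((Platyensis,Lithilis),(Neoura,Pachyilis))).
Theryx is sister to the clade containing all other ingroup taxa, so it is the earliest-diverging (most basal) ingroup lineage.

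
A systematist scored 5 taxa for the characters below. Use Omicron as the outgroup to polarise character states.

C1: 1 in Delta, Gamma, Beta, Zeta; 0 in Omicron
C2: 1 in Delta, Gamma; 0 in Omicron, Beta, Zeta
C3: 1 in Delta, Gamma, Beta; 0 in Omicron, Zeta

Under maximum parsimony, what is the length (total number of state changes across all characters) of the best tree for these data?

The outgroup has state '0' for every character, so '1' is the derived state throughout.
All ingroup taxa share the derived state '1' for C1; it defines the ingroup but does not resolve relationships within it.
Only Delta and Gamma show the derived state '1' for C2, supporting them as a clade.
C3: derived state '1' in Beta, Delta, and Gamma only — synapomorphy for {Beta, Delta, Gamma}.
Most parsimonious ingroup topology: (((Delta,Gamma),Beta),Zeta).
Changes per character on this tree: C1: 1; C2: 1; C3: 1.
Total = 3.

3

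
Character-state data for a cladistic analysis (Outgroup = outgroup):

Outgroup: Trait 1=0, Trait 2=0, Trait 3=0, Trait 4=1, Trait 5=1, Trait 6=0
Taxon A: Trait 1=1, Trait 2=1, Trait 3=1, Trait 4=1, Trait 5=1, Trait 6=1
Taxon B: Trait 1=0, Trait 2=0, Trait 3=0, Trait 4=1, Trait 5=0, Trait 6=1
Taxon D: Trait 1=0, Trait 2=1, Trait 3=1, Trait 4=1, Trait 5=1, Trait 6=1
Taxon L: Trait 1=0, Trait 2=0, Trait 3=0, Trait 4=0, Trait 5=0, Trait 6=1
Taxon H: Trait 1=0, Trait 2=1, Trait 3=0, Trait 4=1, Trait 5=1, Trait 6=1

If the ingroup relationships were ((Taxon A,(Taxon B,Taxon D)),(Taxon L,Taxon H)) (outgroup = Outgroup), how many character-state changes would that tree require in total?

Map each character onto ((Taxon A,(Taxon B,Taxon D)),(Taxon L,Taxon H)) (rooted by Outgroup) and count the minimum state changes it requires (Fitch parsimony):
Trait 1: 1; Trait 2: 3; Trait 3: 2; Trait 4: 1; Trait 5: 2; Trait 6: 1.
Total tree length = 10.

10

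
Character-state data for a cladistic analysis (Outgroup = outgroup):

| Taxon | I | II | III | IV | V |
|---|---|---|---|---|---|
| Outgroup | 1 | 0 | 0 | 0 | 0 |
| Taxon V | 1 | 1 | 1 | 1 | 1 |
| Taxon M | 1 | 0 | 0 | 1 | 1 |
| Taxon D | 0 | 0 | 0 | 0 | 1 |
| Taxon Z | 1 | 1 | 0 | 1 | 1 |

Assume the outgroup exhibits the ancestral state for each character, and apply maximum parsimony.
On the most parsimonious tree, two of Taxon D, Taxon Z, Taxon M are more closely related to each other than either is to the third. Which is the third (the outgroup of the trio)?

Character polarity is set by the outgroup: the derived state is whichever differs from the outgroup's state, so for I the derived state is '0', and for the remaining characters it is '1'.
I (derived state '0') is unique to Taxon D (autapomorphy; uninformative for grouping).
II: derived state '1' in Taxon V and Taxon Z only — synapomorphy for {Taxon V, Taxon Z}.
III (derived state '1') is unique to Taxon V (autapomorphy; uninformative for grouping).
IV (derived state '1') is shared by Taxon M, Taxon V, and Taxon Z — a synapomorphy uniting that clade.
All ingroup taxa share the derived state '1' for V; it defines the ingroup but does not resolve relationships within it.
Most parsimonious ingroup topology: (((Taxon V,Taxon Z),Taxon M),Taxon D).
Taxon M and Taxon Z share a more recent common ancestor with each other than either does with Taxon D, so Taxon D is the least closely related of the three.

Taxon D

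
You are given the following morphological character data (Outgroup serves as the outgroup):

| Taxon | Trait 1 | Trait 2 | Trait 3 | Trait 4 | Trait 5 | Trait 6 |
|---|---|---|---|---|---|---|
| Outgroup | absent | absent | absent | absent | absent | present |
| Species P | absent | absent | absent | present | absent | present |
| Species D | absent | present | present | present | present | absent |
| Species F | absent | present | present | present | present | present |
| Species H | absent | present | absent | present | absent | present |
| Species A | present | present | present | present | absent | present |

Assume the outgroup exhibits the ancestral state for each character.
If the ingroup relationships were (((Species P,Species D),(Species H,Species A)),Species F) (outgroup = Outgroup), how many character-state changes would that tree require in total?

10

Map each character onto (((Species P,Species D),(Species H,Species A)),Species F) (rooted by Outgroup) and count the minimum state changes it requires (Fitch parsimony):
Trait 1: 1; Trait 2: 2; Trait 3: 3; Trait 4: 1; Trait 5: 2; Trait 6: 1.
Total tree length = 10.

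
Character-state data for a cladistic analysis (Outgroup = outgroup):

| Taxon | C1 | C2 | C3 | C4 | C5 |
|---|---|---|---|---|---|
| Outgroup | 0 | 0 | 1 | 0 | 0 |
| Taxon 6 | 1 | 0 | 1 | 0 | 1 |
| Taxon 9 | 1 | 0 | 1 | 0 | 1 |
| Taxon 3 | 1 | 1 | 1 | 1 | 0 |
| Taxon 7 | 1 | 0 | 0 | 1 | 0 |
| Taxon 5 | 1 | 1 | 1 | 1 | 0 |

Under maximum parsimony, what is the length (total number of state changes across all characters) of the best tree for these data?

5

Character polarity is set by the outgroup: the derived state is whichever differs from the outgroup's state, so for C3 the derived state is '0', and for the remaining characters it is '1'.
All ingroup taxa share the derived state '1' for C1; it defines the ingroup but does not resolve relationships within it.
C2: derived state '1' in Taxon 3 and Taxon 5 only — synapomorphy for {Taxon 3, Taxon 5}.
C3: derived state '0' in Taxon 7 only — an autapomorphy, so it tells us nothing about relationships among taxa.
C4 (derived state '1') is shared by Taxon 3, Taxon 5, and Taxon 7 — a synapomorphy uniting that clade.
C5 (derived state '1') is shared by Taxon 6 and Taxon 9 — a synapomorphy uniting that clade.
Most parsimonious ingroup topology: ((Taxon 6,Taxon 9),((Taxon 3,Taxon 5),Taxon 7)).
Changes per character on this tree: C1: 1; C2: 1; C3: 1; C4: 1; C5: 1.
Total = 5.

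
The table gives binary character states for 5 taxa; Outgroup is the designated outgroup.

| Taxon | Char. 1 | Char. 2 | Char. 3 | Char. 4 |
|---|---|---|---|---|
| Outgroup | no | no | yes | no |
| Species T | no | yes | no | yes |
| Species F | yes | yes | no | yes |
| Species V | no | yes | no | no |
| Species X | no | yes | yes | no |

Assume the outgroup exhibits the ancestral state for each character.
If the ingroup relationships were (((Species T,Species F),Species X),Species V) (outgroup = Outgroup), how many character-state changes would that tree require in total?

Map each character onto (((Species T,Species F),Species X),Species V) (rooted by Outgroup) and count the minimum state changes it requires (Fitch parsimony):
Char. 1: 1; Char. 2: 1; Char. 3: 2; Char. 4: 1.
Total tree length = 5.

5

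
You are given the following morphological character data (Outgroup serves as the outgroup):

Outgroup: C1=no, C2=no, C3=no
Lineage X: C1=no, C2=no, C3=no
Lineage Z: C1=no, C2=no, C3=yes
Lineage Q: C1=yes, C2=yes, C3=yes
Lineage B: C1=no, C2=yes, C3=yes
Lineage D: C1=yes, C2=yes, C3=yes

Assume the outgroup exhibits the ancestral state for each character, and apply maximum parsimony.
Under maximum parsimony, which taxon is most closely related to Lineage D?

The outgroup has state 'no' for every character, so 'yes' is the derived state throughout.
C1 (derived state 'yes') is shared by Lineage D and Lineage Q — a synapomorphy uniting that clade.
C2 (derived state 'yes') is shared by Lineage B, Lineage D, and Lineage Q — a synapomorphy uniting that clade.
C3: derived state 'yes' in Lineage B, Lineage D, Lineage Q, and Lineage Z only — synapomorphy for {Lineage B, Lineage D, Lineage Q, Lineage Z}.
Most parsimonious ingroup topology: (Lineage X,(Lineage Z,((Lineage Q,Lineage D),Lineage B))).
Lineage D and Lineage Q form a cherry on this tree, so they are sister taxa.

Lineage Q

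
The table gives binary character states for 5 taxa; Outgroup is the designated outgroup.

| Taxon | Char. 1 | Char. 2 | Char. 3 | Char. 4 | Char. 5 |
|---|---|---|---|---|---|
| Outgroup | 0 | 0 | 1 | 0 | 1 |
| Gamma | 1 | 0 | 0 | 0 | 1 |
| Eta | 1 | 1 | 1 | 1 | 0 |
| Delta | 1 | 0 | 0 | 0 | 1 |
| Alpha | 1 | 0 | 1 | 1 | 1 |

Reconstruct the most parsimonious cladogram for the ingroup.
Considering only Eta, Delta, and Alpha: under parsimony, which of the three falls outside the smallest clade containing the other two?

Delta

Character polarity is set by the outgroup: the derived state is whichever differs from the outgroup's state, so for Char. 3, Char. 5 the derived state is '0', and for the remaining characters it is '1'.
All ingroup taxa share the derived state '1' for Char. 1; it defines the ingroup but does not resolve relationships within it.
Char. 2 (derived state '1') is unique to Eta (autapomorphy; uninformative for grouping).
Char. 3: derived state '0' in Delta and Gamma only — synapomorphy for {Delta, Gamma}.
Char. 4: derived state '1' in Alpha and Eta only — synapomorphy for {Alpha, Eta}.
Char. 5: derived state '0' in Eta only — an autapomorphy, so it tells us nothing about relationships among taxa.
Most parsimonious ingroup topology: ((Gamma,Delta),(Eta,Alpha)).
Alpha and Eta share a more recent common ancestor with each other than either does with Delta, so Delta is the least closely related of the three.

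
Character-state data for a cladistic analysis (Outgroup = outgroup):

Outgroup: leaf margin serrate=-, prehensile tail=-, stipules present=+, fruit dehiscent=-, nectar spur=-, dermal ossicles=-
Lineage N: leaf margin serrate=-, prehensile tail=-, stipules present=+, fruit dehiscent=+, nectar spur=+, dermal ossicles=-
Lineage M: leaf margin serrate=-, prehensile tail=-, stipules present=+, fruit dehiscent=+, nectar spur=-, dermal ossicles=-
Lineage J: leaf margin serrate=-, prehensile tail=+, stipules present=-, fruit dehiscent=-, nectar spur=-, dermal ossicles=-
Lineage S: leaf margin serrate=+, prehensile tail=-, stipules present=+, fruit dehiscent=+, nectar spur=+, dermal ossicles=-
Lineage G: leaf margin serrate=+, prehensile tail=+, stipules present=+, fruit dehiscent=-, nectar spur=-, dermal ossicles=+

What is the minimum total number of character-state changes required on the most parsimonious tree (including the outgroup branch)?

7

Character polarity is set by the outgroup: the derived state is whichever differs from the outgroup's state, so for stipules present the derived state is '-', and for the remaining characters it is '+'.
leaf margin serrate (state '+') occurs in Lineage G and Lineage S but conflicts with the nesting implied by the other characters — most parsimoniously interpreted as homoplasy.
prehensile tail (derived state '+') is shared by Lineage G and Lineage J — a synapomorphy uniting that clade.
stipules present (derived state '-') is unique to Lineage J (autapomorphy; uninformative for grouping).
fruit dehiscent: derived state '+' in Lineage M, Lineage N, and Lineage S only — synapomorphy for {Lineage M, Lineage N, Lineage S}.
nectar spur (derived state '+') is shared by Lineage N and Lineage S — a synapomorphy uniting that clade.
dermal ossicles: derived state '+' in Lineage G only — an autapomorphy, so it tells us nothing about relationships among taxa.
Most parsimonious ingroup topology: (((Lineage N,Lineage S),Lineage M),(Lineage J,Lineage G)).
Changes per character on this tree: leaf margin serrate: 2; prehensile tail: 1; stipules present: 1; fruit dehiscent: 1; nectar spur: 1; dermal ossicles: 1.
Total = 7.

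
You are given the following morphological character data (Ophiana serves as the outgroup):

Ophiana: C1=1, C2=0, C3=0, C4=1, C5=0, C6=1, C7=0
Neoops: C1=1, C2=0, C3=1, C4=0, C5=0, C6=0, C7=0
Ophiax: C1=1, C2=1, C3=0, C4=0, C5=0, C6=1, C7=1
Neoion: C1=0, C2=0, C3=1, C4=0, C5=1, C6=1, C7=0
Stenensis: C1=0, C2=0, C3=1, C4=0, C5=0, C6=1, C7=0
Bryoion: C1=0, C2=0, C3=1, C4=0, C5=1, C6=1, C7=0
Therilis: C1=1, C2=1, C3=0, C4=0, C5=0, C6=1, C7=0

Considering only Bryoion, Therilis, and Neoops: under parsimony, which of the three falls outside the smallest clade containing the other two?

Character polarity is set by the outgroup: the derived state is whichever differs from the outgroup's state, so for C1, C4, C6 the derived state is '0', and for the remaining characters it is '1'.
C1 (derived state '0') is shared by Bryoion, Neoion, and Stenensis — a synapomorphy uniting that clade.
Only Ophiax and Therilis show the derived state '1' for C2, supporting them as a clade.
C3: derived state '1' in Bryoion, Neoion, Neoops, and Stenensis only — synapomorphy for {Bryoion, Neoion, Neoops, Stenensis}.
C4 (derived state '0') is shared by all ingroup taxa — unites the whole ingroup.
C5: derived state '1' in Bryoion and Neoion only — synapomorphy for {Bryoion, Neoion}.
C6 (derived state '0') is unique to Neoops (autapomorphy; uninformative for grouping).
C7: derived state '1' in Ophiax only — an autapomorphy, so it tells us nothing about relationships among taxa.
Most parsimonious ingroup topology: ((Neoops,((Neoion,Bryoion),Stenensis)),(Ophiax,Therilis)).
Neoops and Bryoion share a more recent common ancestor with each other than either does with Therilis, so Therilis is the least closely related of the three.

Therilis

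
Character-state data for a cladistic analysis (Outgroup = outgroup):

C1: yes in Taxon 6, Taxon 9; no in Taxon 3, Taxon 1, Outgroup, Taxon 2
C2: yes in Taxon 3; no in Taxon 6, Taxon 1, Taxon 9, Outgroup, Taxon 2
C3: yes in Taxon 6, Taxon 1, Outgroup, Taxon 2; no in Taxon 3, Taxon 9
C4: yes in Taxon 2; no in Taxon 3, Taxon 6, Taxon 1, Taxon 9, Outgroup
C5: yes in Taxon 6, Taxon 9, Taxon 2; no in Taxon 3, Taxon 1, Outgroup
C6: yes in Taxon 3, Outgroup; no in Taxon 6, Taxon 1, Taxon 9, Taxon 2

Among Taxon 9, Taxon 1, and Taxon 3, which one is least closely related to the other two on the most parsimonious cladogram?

Character polarity is set by the outgroup: the derived state is whichever differs from the outgroup's state, so for C3, C6 the derived state is 'no', and for the remaining characters it is 'yes'.
C1 (derived state 'yes') is shared by Taxon 6 and Taxon 9 — a synapomorphy uniting that clade.
C2 (derived state 'yes') is unique to Taxon 3 (autapomorphy; uninformative for grouping).
C3 groups Taxon 3 and Taxon 9, which is incompatible with the clades supported by the remaining characters; treating it as convergent (homoplasy) costs fewer steps than any alternative tree.
C4 (derived state 'yes') is unique to Taxon 2 (autapomorphy; uninformative for grouping).
C5: derived state 'yes' in Taxon 2, Taxon 6, and Taxon 9 only — synapomorphy for {Taxon 2, Taxon 6, Taxon 9}.
C6: derived state 'no' in Taxon 1, Taxon 2, Taxon 6, and Taxon 9 only — synapomorphy for {Taxon 1, Taxon 2, Taxon 6, Taxon 9}.
Most parsimonious ingroup topology: (Taxon 3,(((Taxon 6,Taxon 9),Taxon 2),Taxon 1)).
Taxon 1 and Taxon 9 share a more recent common ancestor with each other than either does with Taxon 3, so Taxon 3 is the least closely related of the three.

Taxon 3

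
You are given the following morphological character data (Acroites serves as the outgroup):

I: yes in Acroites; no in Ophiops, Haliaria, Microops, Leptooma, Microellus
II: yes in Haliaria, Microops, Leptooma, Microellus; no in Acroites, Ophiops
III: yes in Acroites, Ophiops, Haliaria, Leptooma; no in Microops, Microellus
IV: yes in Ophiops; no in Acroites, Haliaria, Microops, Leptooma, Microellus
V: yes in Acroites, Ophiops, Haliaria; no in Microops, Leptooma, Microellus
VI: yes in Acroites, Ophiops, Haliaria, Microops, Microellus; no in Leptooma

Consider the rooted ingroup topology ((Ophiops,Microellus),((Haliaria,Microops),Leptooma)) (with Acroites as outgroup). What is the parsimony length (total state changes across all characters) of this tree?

10

Map each character onto ((Ophiops,Microellus),((Haliaria,Microops),Leptooma)) (rooted by Acroites) and count the minimum state changes it requires (Fitch parsimony):
I: 1; II: 2; III: 2; IV: 1; V: 3; VI: 1.
Total tree length = 10.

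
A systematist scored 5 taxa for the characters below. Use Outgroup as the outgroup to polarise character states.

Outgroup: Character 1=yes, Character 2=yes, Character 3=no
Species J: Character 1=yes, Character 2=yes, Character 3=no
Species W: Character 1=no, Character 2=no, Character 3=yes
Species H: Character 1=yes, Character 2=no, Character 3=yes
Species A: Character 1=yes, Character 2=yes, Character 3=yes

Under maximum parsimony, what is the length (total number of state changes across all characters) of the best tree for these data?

3

Character polarity is set by the outgroup: the derived state is whichever differs from the outgroup's state, so for Character 1, Character 2 the derived state is 'no', and for the remaining characters it is 'yes'.
Character 1 (derived state 'no') is unique to Species W (autapomorphy; uninformative for grouping).
Character 2: derived state 'no' in Species H and Species W only — synapomorphy for {Species H, Species W}.
Character 3 (derived state 'yes') is shared by Species A, Species H, and Species W — a synapomorphy uniting that clade.
Most parsimonious ingroup topology: (Species J,((Species W,Species H),Species A)).
Changes per character on this tree: Character 1: 1; Character 2: 1; Character 3: 1.
Total = 3.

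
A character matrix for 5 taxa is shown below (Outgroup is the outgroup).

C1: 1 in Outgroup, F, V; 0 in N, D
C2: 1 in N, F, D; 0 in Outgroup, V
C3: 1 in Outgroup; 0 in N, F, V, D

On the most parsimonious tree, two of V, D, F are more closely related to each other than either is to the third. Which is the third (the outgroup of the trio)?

V

Character polarity is set by the outgroup: the derived state is whichever differs from the outgroup's state, so for C1, C3 the derived state is '0', and for the remaining characters it is '1'.
Only D and N show the derived state '0' for C1, supporting them as a clade.
C2 (derived state '1') is shared by D, F, and N — a synapomorphy uniting that clade.
All ingroup taxa share the derived state '0' for C3; it defines the ingroup but does not resolve relationships within it.
Most parsimonious ingroup topology: (((N,D),F),V).
D and F share a more recent common ancestor with each other than either does with V, so V is the least closely related of the three.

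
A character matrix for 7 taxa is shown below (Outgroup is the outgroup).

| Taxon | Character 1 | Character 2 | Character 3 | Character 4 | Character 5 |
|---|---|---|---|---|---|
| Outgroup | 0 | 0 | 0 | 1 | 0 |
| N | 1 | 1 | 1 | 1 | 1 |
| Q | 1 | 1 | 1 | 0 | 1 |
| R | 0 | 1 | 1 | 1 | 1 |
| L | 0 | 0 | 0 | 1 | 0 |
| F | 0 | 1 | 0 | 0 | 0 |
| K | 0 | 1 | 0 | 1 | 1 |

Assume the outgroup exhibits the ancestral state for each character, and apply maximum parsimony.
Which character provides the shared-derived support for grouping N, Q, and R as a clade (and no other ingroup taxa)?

Character 3

Character polarity is set by the outgroup: the derived state is whichever differs from the outgroup's state, so for Character 4 the derived state is '0', and for the remaining characters it is '1'.
Character 1: derived state '1' in N and Q only — synapomorphy for {N, Q}.
Character 2: derived state '1' in F, K, N, Q, and R only — synapomorphy for {F, K, N, Q, R}.
Character 3: derived state '1' in N, Q, and R only — synapomorphy for {N, Q, R}.
Character 4 groups F and Q, which is incompatible with the clades supported by the remaining characters; treating it as convergent (homoplasy) costs fewer steps than any alternative tree.
Character 5: derived state '1' in K, N, Q, and R only — synapomorphy for {K, N, Q, R}.
Most parsimonious ingroup topology: (((((N,Q),R),K),F),L).
The clade {N, Q, R} is supported by Character 3: its derived state '1' occurs in exactly those taxa and in no other taxon (including the outgroup).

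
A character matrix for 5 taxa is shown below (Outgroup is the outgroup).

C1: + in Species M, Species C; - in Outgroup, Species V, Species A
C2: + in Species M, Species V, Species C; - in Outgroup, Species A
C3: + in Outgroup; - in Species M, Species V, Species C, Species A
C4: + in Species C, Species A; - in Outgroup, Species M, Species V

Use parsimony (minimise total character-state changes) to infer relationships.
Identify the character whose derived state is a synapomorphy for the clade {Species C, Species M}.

Character polarity is set by the outgroup: the derived state is whichever differs from the outgroup's state, so for C3 the derived state is '-', and for the remaining characters it is '+'.
C1: derived state '+' in Species C and Species M only — synapomorphy for {Species C, Species M}.
Only Species C, Species M, and Species V show the derived state '+' for C2, supporting them as a clade.
C3 (derived state '-') is shared by all ingroup taxa — unites the whole ingroup.
C4 groups Species A and Species C, which is incompatible with the clades supported by the remaining characters; treating it as convergent (homoplasy) costs fewer steps than any alternative tree.
Most parsimonious ingroup topology: (((Species M,Species C),Species V),Species A).
The clade {Species C, Species M} is supported by C1: its derived state '+' occurs in exactly those taxa and in no other taxon (including the outgroup).

C1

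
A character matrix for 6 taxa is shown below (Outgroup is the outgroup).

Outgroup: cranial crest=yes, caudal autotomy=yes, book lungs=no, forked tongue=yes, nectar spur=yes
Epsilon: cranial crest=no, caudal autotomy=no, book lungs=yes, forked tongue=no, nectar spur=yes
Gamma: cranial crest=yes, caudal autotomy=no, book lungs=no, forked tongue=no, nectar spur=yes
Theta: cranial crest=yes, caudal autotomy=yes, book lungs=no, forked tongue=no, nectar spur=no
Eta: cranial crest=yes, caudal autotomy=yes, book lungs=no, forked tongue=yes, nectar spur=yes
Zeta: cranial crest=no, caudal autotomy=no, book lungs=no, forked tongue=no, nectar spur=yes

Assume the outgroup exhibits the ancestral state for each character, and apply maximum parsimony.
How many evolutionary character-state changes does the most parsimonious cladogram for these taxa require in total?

5

Character polarity is set by the outgroup: the derived state is whichever differs from the outgroup's state, so for cranial crest, caudal autotomy, forked tongue, nectar spur the derived state is 'no', and for the remaining characters it is 'yes'.
cranial crest: derived state 'no' in Epsilon and Zeta only — synapomorphy for {Epsilon, Zeta}.
Only Epsilon, Gamma, and Zeta show the derived state 'no' for caudal autotomy, supporting them as a clade.
book lungs (derived state 'yes') is unique to Epsilon (autapomorphy; uninformative for grouping).
forked tongue (derived state 'no') is shared by Epsilon, Gamma, Theta, and Zeta — a synapomorphy uniting that clade.
nectar spur (derived state 'no') is unique to Theta (autapomorphy; uninformative for grouping).
Most parsimonious ingroup topology: ((((Epsilon,Zeta),Gamma),Theta),Eta).
Changes per character on this tree: cranial crest: 1; caudal autotomy: 1; book lungs: 1; forked tongue: 1; nectar spur: 1.
Total = 5.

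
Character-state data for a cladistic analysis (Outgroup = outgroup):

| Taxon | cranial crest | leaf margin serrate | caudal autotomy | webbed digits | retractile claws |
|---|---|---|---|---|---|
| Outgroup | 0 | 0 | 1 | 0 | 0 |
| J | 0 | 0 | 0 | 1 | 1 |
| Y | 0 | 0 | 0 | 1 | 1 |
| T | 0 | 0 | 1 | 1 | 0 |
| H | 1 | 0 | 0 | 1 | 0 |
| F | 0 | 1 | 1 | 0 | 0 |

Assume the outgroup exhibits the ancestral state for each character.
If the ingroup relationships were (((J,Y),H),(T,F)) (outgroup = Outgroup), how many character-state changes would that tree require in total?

6

Map each character onto (((J,Y),H),(T,F)) (rooted by Outgroup) and count the minimum state changes it requires (Fitch parsimony):
cranial crest: 1; leaf margin serrate: 1; caudal autotomy: 1; webbed digits: 2; retractile claws: 1.
Total tree length = 6.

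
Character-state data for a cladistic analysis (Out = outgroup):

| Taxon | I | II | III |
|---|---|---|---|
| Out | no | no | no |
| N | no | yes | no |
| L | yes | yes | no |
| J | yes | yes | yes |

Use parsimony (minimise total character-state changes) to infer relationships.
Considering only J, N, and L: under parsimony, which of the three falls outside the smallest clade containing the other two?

N

The outgroup has state 'no' for every character, so 'yes' is the derived state throughout.
Only J and L show the derived state 'yes' for I, supporting them as a clade.
All ingroup taxa share the derived state 'yes' for II; it defines the ingroup but does not resolve relationships within it.
III: derived state 'yes' in J only — an autapomorphy, so it tells us nothing about relationships among taxa.
Most parsimonious ingroup topology: (N,(L,J)).
L and J share a more recent common ancestor with each other than either does with N, so N is the least closely related of the three.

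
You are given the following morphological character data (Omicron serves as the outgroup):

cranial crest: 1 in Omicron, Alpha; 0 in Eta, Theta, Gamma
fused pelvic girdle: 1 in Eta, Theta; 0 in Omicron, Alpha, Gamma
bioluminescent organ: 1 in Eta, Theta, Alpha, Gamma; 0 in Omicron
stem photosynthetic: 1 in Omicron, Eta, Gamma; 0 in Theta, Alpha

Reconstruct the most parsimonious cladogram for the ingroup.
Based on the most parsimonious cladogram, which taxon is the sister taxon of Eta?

Character polarity is set by the outgroup: the derived state is whichever differs from the outgroup's state, so for cranial crest, stem photosynthetic the derived state is '0', and for the remaining characters it is '1'.
Only Eta, Gamma, and Theta show the derived state '0' for cranial crest, supporting them as a clade.
fused pelvic girdle: derived state '1' in Eta and Theta only — synapomorphy for {Eta, Theta}.
All ingroup taxa share the derived state '1' for bioluminescent organ; it defines the ingroup but does not resolve relationships within it.
stem photosynthetic groups Alpha and Theta, which is incompatible with the clades supported by the remaining characters; treating it as convergent (homoplasy) costs fewer steps than any alternative tree.
Most parsimonious ingroup topology: (((Eta,Theta),Gamma),Alpha).
Eta and Theta form a cherry on this tree, so they are sister taxa.

Theta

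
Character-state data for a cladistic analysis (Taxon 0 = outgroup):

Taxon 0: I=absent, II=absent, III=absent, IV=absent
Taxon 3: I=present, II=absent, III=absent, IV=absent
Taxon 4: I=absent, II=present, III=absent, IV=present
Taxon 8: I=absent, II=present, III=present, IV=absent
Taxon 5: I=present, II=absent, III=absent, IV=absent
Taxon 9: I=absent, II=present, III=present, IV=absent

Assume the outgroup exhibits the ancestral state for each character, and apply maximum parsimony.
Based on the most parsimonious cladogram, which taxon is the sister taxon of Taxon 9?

Taxon 8

The outgroup has state 'absent' for every character, so 'present' is the derived state throughout.
I (derived state 'present') is shared by Taxon 3 and Taxon 5 — a synapomorphy uniting that clade.
II: derived state 'present' in Taxon 4, Taxon 8, and Taxon 9 only — synapomorphy for {Taxon 4, Taxon 8, Taxon 9}.
III: derived state 'present' in Taxon 8 and Taxon 9 only — synapomorphy for {Taxon 8, Taxon 9}.
IV (derived state 'present') is unique to Taxon 4 (autapomorphy; uninformative for grouping).
Most parsimonious ingroup topology: ((Taxon 3,Taxon 5),(Taxon 4,(Taxon 8,Taxon 9))).
Taxon 9 and Taxon 8 form a cherry on this tree, so they are sister taxa.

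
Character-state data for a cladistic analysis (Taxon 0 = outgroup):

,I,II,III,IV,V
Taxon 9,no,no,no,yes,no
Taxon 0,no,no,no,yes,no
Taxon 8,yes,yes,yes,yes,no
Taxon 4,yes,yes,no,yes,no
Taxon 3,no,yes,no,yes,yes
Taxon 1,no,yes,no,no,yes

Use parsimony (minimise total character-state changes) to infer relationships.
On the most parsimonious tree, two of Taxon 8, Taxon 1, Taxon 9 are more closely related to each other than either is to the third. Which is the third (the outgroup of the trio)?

Taxon 9

Character polarity is set by the outgroup: the derived state is whichever differs from the outgroup's state, so for IV the derived state is 'no', and for the remaining characters it is 'yes'.
Only Taxon 4 and Taxon 8 show the derived state 'yes' for I, supporting them as a clade.
II: derived state 'yes' in Taxon 1, Taxon 3, Taxon 4, and Taxon 8 only — synapomorphy for {Taxon 1, Taxon 3, Taxon 4, Taxon 8}.
III: derived state 'yes' in Taxon 8 only — an autapomorphy, so it tells us nothing about relationships among taxa.
IV: derived state 'no' in Taxon 1 only — an autapomorphy, so it tells us nothing about relationships among taxa.
V: derived state 'yes' in Taxon 1 and Taxon 3 only — synapomorphy for {Taxon 1, Taxon 3}.
Most parsimonious ingroup topology: (((Taxon 3,Taxon 1),(Taxon 4,Taxon 8)),Taxon 9).
Taxon 1 and Taxon 8 share a more recent common ancestor with each other than either does with Taxon 9, so Taxon 9 is the least closely related of the three.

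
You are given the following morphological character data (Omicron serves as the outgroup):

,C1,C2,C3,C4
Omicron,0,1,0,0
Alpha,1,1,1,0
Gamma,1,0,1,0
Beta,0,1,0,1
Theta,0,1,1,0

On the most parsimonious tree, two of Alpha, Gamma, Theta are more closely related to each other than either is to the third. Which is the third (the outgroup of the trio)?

Character polarity is set by the outgroup: the derived state is whichever differs from the outgroup's state, so for C2 the derived state is '0', and for the remaining characters it is '1'.
Only Alpha and Gamma show the derived state '1' for C1, supporting them as a clade.
C2 (derived state '0') is unique to Gamma (autapomorphy; uninformative for grouping).
Only Alpha, Gamma, and Theta show the derived state '1' for C3, supporting them as a clade.
C4: derived state '1' in Beta only — an autapomorphy, so it tells us nothing about relationships among taxa.
Most parsimonious ingroup topology: (((Alpha,Gamma),Theta),Beta).
Gamma and Alpha share a more recent common ancestor with each other than either does with Theta, so Theta is the least closely related of the three.

Theta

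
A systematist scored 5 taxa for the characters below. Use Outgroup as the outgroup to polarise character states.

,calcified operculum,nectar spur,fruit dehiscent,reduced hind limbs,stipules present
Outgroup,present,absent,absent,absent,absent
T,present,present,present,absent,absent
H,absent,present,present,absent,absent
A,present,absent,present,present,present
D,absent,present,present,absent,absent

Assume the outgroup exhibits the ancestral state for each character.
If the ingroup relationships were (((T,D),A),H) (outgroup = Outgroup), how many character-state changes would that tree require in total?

Map each character onto (((T,D),A),H) (rooted by Outgroup) and count the minimum state changes it requires (Fitch parsimony):
calcified operculum: 2; nectar spur: 2; fruit dehiscent: 1; reduced hind limbs: 1; stipules present: 1.
Total tree length = 7.

7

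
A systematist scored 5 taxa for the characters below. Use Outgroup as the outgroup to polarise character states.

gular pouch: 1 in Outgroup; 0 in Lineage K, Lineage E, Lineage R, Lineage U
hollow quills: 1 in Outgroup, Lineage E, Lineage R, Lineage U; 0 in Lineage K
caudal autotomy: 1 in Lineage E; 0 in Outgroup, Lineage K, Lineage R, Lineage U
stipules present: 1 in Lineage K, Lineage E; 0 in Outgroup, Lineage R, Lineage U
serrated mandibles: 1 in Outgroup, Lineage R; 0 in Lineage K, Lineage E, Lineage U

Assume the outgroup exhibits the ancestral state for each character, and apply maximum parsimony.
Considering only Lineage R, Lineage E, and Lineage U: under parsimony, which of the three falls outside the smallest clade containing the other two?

Character polarity is set by the outgroup: the derived state is whichever differs from the outgroup's state, so for gular pouch, hollow quills, serrated mandibles the derived state is '0', and for the remaining characters it is '1'.
gular pouch (derived state '0') is shared by all ingroup taxa — unites the whole ingroup.
hollow quills: derived state '0' in Lineage K only — an autapomorphy, so it tells us nothing about relationships among taxa.
caudal autotomy: derived state '1' in Lineage E only — an autapomorphy, so it tells us nothing about relationships among taxa.
stipules present: derived state '1' in Lineage E and Lineage K only — synapomorphy for {Lineage E, Lineage K}.
serrated mandibles (derived state '0') is shared by Lineage E, Lineage K, and Lineage U — a synapomorphy uniting that clade.
Most parsimonious ingroup topology: (((Lineage K,Lineage E),Lineage U),Lineage R).
Lineage E and Lineage U share a more recent common ancestor with each other than either does with Lineage R, so Lineage R is the least closely related of the three.

Lineage R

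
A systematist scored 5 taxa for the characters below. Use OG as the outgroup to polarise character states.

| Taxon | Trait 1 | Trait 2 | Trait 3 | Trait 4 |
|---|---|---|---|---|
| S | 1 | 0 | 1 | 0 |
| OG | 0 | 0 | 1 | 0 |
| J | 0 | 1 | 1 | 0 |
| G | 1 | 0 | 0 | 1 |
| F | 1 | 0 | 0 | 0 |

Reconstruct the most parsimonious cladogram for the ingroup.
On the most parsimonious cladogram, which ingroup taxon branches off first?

J

Character polarity is set by the outgroup: the derived state is whichever differs from the outgroup's state, so for Trait 3 the derived state is '0', and for the remaining characters it is '1'.
Only F, G, and S show the derived state '1' for Trait 1, supporting them as a clade.
Trait 2: derived state '1' in J only — an autapomorphy, so it tells us nothing about relationships among taxa.
Only F and G show the derived state '0' for Trait 3, supporting them as a clade.
Trait 4 (derived state '1') is unique to G (autapomorphy; uninformative for grouping).
Most parsimonious ingroup topology: (((G,F),S),J).
J is sister to the clade containing all other ingroup taxa, so it is the earliest-diverging (most basal) ingroup lineage.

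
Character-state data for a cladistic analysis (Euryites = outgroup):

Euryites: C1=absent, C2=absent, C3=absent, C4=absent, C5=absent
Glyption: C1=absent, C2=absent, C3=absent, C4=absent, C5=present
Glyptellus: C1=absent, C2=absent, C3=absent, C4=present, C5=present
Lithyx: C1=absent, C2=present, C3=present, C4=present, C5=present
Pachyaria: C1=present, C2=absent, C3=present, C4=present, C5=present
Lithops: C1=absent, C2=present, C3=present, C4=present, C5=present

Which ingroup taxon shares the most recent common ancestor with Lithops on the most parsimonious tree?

Lithyx

The outgroup has state 'absent' for every character, so 'present' is the derived state throughout.
C1: derived state 'present' in Pachyaria only — an autapomorphy, so it tells us nothing about relationships among taxa.
C2 (derived state 'present') is shared by Lithops and Lithyx — a synapomorphy uniting that clade.
C3: derived state 'present' in Lithops, Lithyx, and Pachyaria only — synapomorphy for {Lithops, Lithyx, Pachyaria}.
C4: derived state 'present' in Glyptellus, Lithops, Lithyx, and Pachyaria only — synapomorphy for {Glyptellus, Lithops, Lithyx, Pachyaria}.
C5 (derived state 'present') is shared by all ingroup taxa — unites the whole ingroup.
Most parsimonious ingroup topology: (Glyption,(Glyptellus,((Lithyx,Lithops),Pachyaria))).
Lithops and Lithyx form a cherry on this tree, so they are sister taxa.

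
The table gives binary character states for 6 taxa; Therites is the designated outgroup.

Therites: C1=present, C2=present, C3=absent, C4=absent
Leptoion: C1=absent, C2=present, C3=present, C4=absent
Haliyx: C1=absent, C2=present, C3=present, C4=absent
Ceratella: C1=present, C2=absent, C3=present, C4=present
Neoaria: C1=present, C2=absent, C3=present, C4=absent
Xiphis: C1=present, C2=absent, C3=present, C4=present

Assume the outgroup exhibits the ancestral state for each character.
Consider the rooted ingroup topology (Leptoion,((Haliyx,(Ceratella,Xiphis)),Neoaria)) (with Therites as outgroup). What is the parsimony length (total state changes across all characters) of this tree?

Map each character onto (Leptoion,((Haliyx,(Ceratella,Xiphis)),Neoaria)) (rooted by Therites) and count the minimum state changes it requires (Fitch parsimony):
C1: 2; C2: 2; C3: 1; C4: 1.
Total tree length = 6.

6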